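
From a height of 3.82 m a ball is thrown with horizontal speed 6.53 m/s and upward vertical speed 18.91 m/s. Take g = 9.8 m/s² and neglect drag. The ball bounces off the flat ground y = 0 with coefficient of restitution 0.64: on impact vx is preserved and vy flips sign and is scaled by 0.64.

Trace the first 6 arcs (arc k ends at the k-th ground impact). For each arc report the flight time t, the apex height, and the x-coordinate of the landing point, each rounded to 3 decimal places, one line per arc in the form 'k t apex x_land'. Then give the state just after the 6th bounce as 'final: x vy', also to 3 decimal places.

1 4.052 22.064 26.457
2 2.716 9.038 44.194
3 1.738 3.702 55.545
4 1.113 1.516 62.810
5 0.712 0.621 67.459
6 0.456 0.254 70.435
final: 70.435 1.429

Arc 1: start y=3.820, vy=18.910 → t=4.052, apex=22.064, x_land=26.457, impact vy=-20.796
  bounce: vy ← 0.64·20.796 = 13.309
Arc 2: start y=0.000, vy=13.309 → t=2.716, apex=9.038, x_land=44.194, impact vy=-13.309
  bounce: vy ← 0.64·13.309 = 8.518
Arc 3: start y=0.000, vy=8.518 → t=1.738, apex=3.702, x_land=55.545, impact vy=-8.518
  bounce: vy ← 0.64·8.518 = 5.451
Arc 4: start y=0.000, vy=5.451 → t=1.113, apex=1.516, x_land=62.810, impact vy=-5.451
  bounce: vy ← 0.64·5.451 = 3.489
Arc 5: start y=0.000, vy=3.489 → t=0.712, apex=0.621, x_land=67.459, impact vy=-3.489
  bounce: vy ← 0.64·3.489 = 2.233
Arc 6: start y=0.000, vy=2.233 → t=0.456, apex=0.254, x_land=70.435, impact vy=-2.233
  bounce: vy ← 0.64·2.233 = 1.429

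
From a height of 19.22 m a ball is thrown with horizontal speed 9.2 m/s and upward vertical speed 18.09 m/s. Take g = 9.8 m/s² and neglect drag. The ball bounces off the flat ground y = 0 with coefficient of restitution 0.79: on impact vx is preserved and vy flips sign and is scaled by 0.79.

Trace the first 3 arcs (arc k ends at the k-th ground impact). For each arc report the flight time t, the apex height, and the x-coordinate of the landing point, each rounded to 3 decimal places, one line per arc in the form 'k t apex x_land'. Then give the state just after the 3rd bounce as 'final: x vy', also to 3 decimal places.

1 4.553 35.916 41.890
2 4.278 22.415 81.245
3 3.379 13.989 112.335
final: 112.335 13.081

Arc 1: start y=19.220, vy=18.090 → t=4.553, apex=35.916, x_land=41.890, impact vy=-26.532
  bounce: vy ← 0.79·26.532 = 20.960
Arc 2: start y=0.000, vy=20.960 → t=4.278, apex=22.415, x_land=81.245, impact vy=-20.960
  bounce: vy ← 0.79·20.960 = 16.559
Arc 3: start y=0.000, vy=16.559 → t=3.379, apex=13.989, x_land=112.335, impact vy=-16.559
  bounce: vy ← 0.79·16.559 = 13.081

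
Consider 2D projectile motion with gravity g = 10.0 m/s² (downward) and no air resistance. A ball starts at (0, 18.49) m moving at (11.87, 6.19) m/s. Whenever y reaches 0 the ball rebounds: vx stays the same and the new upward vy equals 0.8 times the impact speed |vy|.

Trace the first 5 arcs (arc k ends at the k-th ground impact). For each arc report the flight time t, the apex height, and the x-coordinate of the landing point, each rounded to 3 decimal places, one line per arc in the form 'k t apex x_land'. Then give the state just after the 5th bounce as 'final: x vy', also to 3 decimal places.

1 2.639 20.406 31.327
2 3.232 13.060 69.695
3 2.586 8.358 100.389
4 2.069 5.349 124.944
5 1.655 3.424 144.588
final: 144.588 6.620

Arc 1: start y=18.490, vy=6.190 → t=2.639, apex=20.406, x_land=31.327, impact vy=-20.202
  bounce: vy ← 0.8·20.202 = 16.162
Arc 2: start y=0.000, vy=16.162 → t=3.232, apex=13.060, x_land=69.695, impact vy=-16.162
  bounce: vy ← 0.8·16.162 = 12.929
Arc 3: start y=0.000, vy=12.929 → t=2.586, apex=8.358, x_land=100.389, impact vy=-12.929
  bounce: vy ← 0.8·12.929 = 10.343
Arc 4: start y=0.000, vy=10.343 → t=2.069, apex=5.349, x_land=124.944, impact vy=-10.343
  bounce: vy ← 0.8·10.343 = 8.275
Arc 5: start y=0.000, vy=8.275 → t=1.655, apex=3.424, x_land=144.588, impact vy=-8.275
  bounce: vy ← 0.8·8.275 = 6.620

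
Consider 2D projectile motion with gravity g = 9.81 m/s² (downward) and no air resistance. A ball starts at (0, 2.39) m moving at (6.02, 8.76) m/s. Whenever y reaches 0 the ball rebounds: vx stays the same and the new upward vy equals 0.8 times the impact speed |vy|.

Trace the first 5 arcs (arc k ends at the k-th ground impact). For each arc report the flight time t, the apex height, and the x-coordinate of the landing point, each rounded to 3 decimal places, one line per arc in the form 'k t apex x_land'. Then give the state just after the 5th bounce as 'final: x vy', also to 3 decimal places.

1 2.026 6.301 12.199
2 1.813 4.033 23.116
3 1.451 2.581 31.850
4 1.161 1.652 38.837
5 0.928 1.057 44.426
final: 44.426 3.643

Arc 1: start y=2.390, vy=8.760 → t=2.026, apex=6.301, x_land=12.199, impact vy=-11.119
  bounce: vy ← 0.8·11.119 = 8.895
Arc 2: start y=0.000, vy=8.895 → t=1.813, apex=4.033, x_land=23.116, impact vy=-8.895
  bounce: vy ← 0.8·8.895 = 7.116
Arc 3: start y=0.000, vy=7.116 → t=1.451, apex=2.581, x_land=31.850, impact vy=-7.116
  bounce: vy ← 0.8·7.116 = 5.693
Arc 4: start y=0.000, vy=5.693 → t=1.161, apex=1.652, x_land=38.837, impact vy=-5.693
  bounce: vy ← 0.8·5.693 = 4.554
Arc 5: start y=0.000, vy=4.554 → t=0.928, apex=1.057, x_land=44.426, impact vy=-4.554
  bounce: vy ← 0.8·4.554 = 3.643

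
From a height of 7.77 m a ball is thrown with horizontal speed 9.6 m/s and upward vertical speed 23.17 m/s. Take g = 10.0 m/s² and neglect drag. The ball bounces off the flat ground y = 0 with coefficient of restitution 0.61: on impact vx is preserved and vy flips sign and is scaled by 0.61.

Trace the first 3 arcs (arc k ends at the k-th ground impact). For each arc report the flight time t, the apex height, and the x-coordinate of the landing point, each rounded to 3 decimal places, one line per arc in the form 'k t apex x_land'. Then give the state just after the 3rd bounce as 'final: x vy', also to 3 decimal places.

Arc 1: start y=7.770, vy=23.170 → t=4.948, apex=34.612, x_land=47.501, impact vy=-26.311
  bounce: vy ← 0.61·26.311 = 16.049
Arc 2: start y=0.000, vy=16.049 → t=3.210, apex=12.879, x_land=78.316, impact vy=-16.049
  bounce: vy ← 0.61·16.049 = 9.790
Arc 3: start y=0.000, vy=9.790 → t=1.958, apex=4.792, x_land=97.114, impact vy=-9.790
  bounce: vy ← 0.61·9.790 = 5.972

1 4.948 34.612 47.501
2 3.210 12.879 78.316
3 1.958 4.792 97.114
final: 97.114 5.972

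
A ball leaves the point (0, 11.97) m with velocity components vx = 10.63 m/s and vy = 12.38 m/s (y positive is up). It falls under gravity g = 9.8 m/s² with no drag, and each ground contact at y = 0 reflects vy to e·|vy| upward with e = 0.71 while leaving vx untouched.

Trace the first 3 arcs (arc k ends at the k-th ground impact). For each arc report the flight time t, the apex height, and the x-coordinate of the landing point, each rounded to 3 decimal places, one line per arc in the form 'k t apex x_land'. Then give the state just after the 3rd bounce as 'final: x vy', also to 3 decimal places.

Arc 1: start y=11.970, vy=12.380 → t=3.273, apex=19.790, x_land=34.791, impact vy=-19.695
  bounce: vy ← 0.71·19.695 = 13.983
Arc 2: start y=0.000, vy=13.983 → t=2.854, apex=9.976, x_land=65.126, impact vy=-13.983
  bounce: vy ← 0.71·13.983 = 9.928
Arc 3: start y=0.000, vy=9.928 → t=2.026, apex=5.029, x_land=86.664, impact vy=-9.928
  bounce: vy ← 0.71·9.928 = 7.049

1 3.273 19.790 34.791
2 2.854 9.976 65.126
3 2.026 5.029 86.664
final: 86.664 7.049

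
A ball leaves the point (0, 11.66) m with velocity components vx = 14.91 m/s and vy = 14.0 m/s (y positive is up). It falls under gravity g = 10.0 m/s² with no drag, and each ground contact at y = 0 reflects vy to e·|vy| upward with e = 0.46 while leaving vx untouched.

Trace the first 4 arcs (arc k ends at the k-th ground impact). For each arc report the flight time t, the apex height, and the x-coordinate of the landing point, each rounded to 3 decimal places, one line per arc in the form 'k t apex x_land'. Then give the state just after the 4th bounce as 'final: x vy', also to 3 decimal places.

Arc 1: start y=11.660, vy=14.000 → t=3.472, apex=21.460, x_land=51.763, impact vy=-20.717
  bounce: vy ← 0.46·20.717 = 9.530
Arc 2: start y=0.000, vy=9.530 → t=1.906, apex=4.541, x_land=80.181, impact vy=-9.530
  bounce: vy ← 0.46·9.530 = 4.384
Arc 3: start y=0.000, vy=4.384 → t=0.877, apex=0.961, x_land=93.254, impact vy=-4.384
  bounce: vy ← 0.46·4.384 = 2.017
Arc 4: start y=0.000, vy=2.017 → t=0.403, apex=0.203, x_land=99.267, impact vy=-2.017
  bounce: vy ← 0.46·2.017 = 0.928

1 3.472 21.460 51.763
2 1.906 4.541 80.181
3 0.877 0.961 93.254
4 0.403 0.203 99.267
final: 99.267 0.928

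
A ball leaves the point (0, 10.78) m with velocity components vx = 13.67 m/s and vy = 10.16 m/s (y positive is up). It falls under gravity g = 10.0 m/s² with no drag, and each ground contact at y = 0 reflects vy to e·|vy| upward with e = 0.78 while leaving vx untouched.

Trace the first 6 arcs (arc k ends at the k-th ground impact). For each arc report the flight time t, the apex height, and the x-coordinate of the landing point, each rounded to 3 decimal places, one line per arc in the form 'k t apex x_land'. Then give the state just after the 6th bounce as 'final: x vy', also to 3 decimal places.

Arc 1: start y=10.780, vy=10.160 → t=2.802, apex=15.941, x_land=38.297, impact vy=-17.856
  bounce: vy ← 0.78·17.856 = 13.927
Arc 2: start y=0.000, vy=13.927 → t=2.785, apex=9.699, x_land=76.375, impact vy=-13.927
  bounce: vy ← 0.78·13.927 = 10.863
Arc 3: start y=0.000, vy=10.863 → t=2.173, apex=5.901, x_land=106.076, impact vy=-10.863
  bounce: vy ← 0.78·10.863 = 8.473
Arc 4: start y=0.000, vy=8.473 → t=1.695, apex=3.590, x_land=129.242, impact vy=-8.473
  bounce: vy ← 0.78·8.473 = 6.609
Arc 5: start y=0.000, vy=6.609 → t=1.322, apex=2.184, x_land=147.312, impact vy=-6.609
  bounce: vy ← 0.78·6.609 = 5.155
Arc 6: start y=0.000, vy=5.155 → t=1.031, apex=1.329, x_land=161.406, impact vy=-5.155
  bounce: vy ← 0.78·5.155 = 4.021

1 2.802 15.941 38.297
2 2.785 9.699 76.375
3 2.173 5.901 106.076
4 1.695 3.590 129.242
5 1.322 2.184 147.312
6 1.031 1.329 161.406
final: 161.406 4.021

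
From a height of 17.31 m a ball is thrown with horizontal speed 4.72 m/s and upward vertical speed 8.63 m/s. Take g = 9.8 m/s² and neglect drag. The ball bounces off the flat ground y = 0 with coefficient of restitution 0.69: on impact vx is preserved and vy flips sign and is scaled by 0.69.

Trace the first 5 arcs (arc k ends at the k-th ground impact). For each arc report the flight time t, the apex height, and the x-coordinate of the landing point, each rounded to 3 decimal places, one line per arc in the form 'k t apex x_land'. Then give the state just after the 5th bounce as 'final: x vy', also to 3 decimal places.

Arc 1: start y=17.310, vy=8.630 → t=2.956, apex=21.110, x_land=13.953, impact vy=-20.341
  bounce: vy ← 0.69·20.341 = 14.035
Arc 2: start y=0.000, vy=14.035 → t=2.864, apex=10.050, x_land=27.473, impact vy=-14.035
  bounce: vy ← 0.69·14.035 = 9.684
Arc 3: start y=0.000, vy=9.684 → t=1.976, apex=4.785, x_land=36.802, impact vy=-9.684
  bounce: vy ← 0.69·9.684 = 6.682
Arc 4: start y=0.000, vy=6.682 → t=1.364, apex=2.278, x_land=43.238, impact vy=-6.682
  bounce: vy ← 0.69·6.682 = 4.611
Arc 5: start y=0.000, vy=4.611 → t=0.941, apex=1.085, x_land=47.680, impact vy=-4.611
  bounce: vy ← 0.69·4.611 = 3.181

1 2.956 21.110 13.953
2 2.864 10.050 27.473
3 1.976 4.785 36.802
4 1.364 2.278 43.238
5 0.941 1.085 47.680
final: 47.680 3.181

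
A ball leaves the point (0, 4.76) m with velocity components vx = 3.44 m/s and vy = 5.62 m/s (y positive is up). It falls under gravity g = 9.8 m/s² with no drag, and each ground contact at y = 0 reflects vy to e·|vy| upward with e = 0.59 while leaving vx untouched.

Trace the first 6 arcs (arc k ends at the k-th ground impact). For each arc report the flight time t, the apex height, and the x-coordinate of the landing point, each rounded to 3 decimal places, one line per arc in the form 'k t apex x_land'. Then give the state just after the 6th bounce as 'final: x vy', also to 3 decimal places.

1 1.714 6.371 5.895
2 1.346 2.218 10.524
3 0.794 0.772 13.255
4 0.468 0.269 14.866
5 0.276 0.094 15.817
6 0.163 0.033 16.378
final: 16.378 0.471

Arc 1: start y=4.760, vy=5.620 → t=1.714, apex=6.371, x_land=5.895, impact vy=-11.175
  bounce: vy ← 0.59·11.175 = 6.593
Arc 2: start y=0.000, vy=6.593 → t=1.346, apex=2.218, x_land=10.524, impact vy=-6.593
  bounce: vy ← 0.59·6.593 = 3.890
Arc 3: start y=0.000, vy=3.890 → t=0.794, apex=0.772, x_land=13.255, impact vy=-3.890
  bounce: vy ← 0.59·3.890 = 2.295
Arc 4: start y=0.000, vy=2.295 → t=0.468, apex=0.269, x_land=14.866, impact vy=-2.295
  bounce: vy ← 0.59·2.295 = 1.354
Arc 5: start y=0.000, vy=1.354 → t=0.276, apex=0.094, x_land=15.817, impact vy=-1.354
  bounce: vy ← 0.59·1.354 = 0.799
Arc 6: start y=0.000, vy=0.799 → t=0.163, apex=0.033, x_land=16.378, impact vy=-0.799
  bounce: vy ← 0.59·0.799 = 0.471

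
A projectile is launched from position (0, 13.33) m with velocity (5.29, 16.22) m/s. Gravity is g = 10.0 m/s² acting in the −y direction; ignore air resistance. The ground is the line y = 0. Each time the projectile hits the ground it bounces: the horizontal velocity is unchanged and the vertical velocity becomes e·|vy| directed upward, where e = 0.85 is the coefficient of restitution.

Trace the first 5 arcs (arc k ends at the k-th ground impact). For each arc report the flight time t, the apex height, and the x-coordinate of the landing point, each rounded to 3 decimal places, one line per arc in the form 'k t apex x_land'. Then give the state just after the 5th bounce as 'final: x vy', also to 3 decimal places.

Arc 1: start y=13.330, vy=16.220 → t=3.923, apex=26.484, x_land=20.755, impact vy=-23.015
  bounce: vy ← 0.85·23.015 = 19.563
Arc 2: start y=0.000, vy=19.563 → t=3.913, apex=19.135, x_land=41.453, impact vy=-19.563
  bounce: vy ← 0.85·19.563 = 16.628
Arc 3: start y=0.000, vy=16.628 → t=3.326, apex=13.825, x_land=59.045, impact vy=-16.628
  bounce: vy ← 0.85·16.628 = 14.134
Arc 4: start y=0.000, vy=14.134 → t=2.827, apex=9.989, x_land=73.999, impact vy=-14.134
  bounce: vy ← 0.85·14.134 = 12.014
Arc 5: start y=0.000, vy=12.014 → t=2.403, apex=7.217, x_land=86.710, impact vy=-12.014
  bounce: vy ← 0.85·12.014 = 10.212

1 3.923 26.484 20.755
2 3.913 19.135 41.453
3 3.326 13.825 59.045
4 2.827 9.989 73.999
5 2.403 7.217 86.710
final: 86.710 10.212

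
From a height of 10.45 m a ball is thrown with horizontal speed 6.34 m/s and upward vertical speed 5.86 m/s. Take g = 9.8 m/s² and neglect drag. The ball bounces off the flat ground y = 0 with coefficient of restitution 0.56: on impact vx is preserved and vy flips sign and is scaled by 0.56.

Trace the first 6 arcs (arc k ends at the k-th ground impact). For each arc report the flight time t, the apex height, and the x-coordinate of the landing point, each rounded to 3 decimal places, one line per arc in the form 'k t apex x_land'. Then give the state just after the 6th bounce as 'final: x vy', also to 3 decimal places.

Arc 1: start y=10.450, vy=5.860 → t=2.176, apex=12.202, x_land=13.796, impact vy=-15.465
  bounce: vy ← 0.56·15.465 = 8.660
Arc 2: start y=0.000, vy=8.660 → t=1.767, apex=3.827, x_land=25.001, impact vy=-8.660
  bounce: vy ← 0.56·8.660 = 4.850
Arc 3: start y=0.000, vy=4.850 → t=0.990, apex=1.200, x_land=31.276, impact vy=-4.850
  bounce: vy ← 0.56·4.850 = 2.716
Arc 4: start y=0.000, vy=2.716 → t=0.554, apex=0.376, x_land=34.790, impact vy=-2.716
  bounce: vy ← 0.56·2.716 = 1.521
Arc 5: start y=0.000, vy=1.521 → t=0.310, apex=0.118, x_land=36.758, impact vy=-1.521
  bounce: vy ← 0.56·1.521 = 0.852
Arc 6: start y=0.000, vy=0.852 → t=0.174, apex=0.037, x_land=37.860, impact vy=-0.852
  bounce: vy ← 0.56·0.852 = 0.477

1 2.176 12.202 13.796
2 1.767 3.827 25.001
3 0.990 1.200 31.276
4 0.554 0.376 34.790
5 0.310 0.118 36.758
6 0.174 0.037 37.860
final: 37.860 0.477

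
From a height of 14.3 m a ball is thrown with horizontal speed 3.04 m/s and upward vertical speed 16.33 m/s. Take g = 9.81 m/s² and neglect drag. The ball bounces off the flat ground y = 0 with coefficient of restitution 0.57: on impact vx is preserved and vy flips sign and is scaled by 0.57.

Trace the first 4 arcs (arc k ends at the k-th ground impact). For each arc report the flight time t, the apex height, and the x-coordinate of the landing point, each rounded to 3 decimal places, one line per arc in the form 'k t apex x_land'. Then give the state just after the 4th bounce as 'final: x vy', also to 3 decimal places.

Arc 1: start y=14.300, vy=16.330 → t=4.049, apex=27.892, x_land=12.310, impact vy=-23.393
  bounce: vy ← 0.57·23.393 = 13.334
Arc 2: start y=0.000, vy=13.334 → t=2.718, apex=9.062, x_land=20.574, impact vy=-13.334
  bounce: vy ← 0.57·13.334 = 7.600
Arc 3: start y=0.000, vy=7.600 → t=1.550, apex=2.944, x_land=25.284, impact vy=-7.600
  bounce: vy ← 0.57·7.600 = 4.332
Arc 4: start y=0.000, vy=4.332 → t=0.883, apex=0.957, x_land=27.969, impact vy=-4.332
  bounce: vy ← 0.57·4.332 = 2.469

1 4.049 27.892 12.310
2 2.718 9.062 20.574
3 1.550 2.944 25.284
4 0.883 0.957 27.969
final: 27.969 2.469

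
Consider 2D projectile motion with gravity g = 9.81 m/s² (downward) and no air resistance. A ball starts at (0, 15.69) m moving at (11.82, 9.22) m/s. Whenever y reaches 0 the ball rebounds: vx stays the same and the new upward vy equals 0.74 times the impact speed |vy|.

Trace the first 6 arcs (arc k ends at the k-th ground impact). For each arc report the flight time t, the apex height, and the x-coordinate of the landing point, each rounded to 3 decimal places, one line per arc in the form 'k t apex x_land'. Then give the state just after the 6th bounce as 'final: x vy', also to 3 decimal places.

1 2.960 20.023 34.991
2 2.990 10.964 70.335
3 2.213 6.004 96.490
4 1.637 3.288 115.845
5 1.212 1.800 130.167
6 0.897 0.986 140.766
final: 140.766 3.255

Arc 1: start y=15.690, vy=9.220 → t=2.960, apex=20.023, x_land=34.991, impact vy=-19.820
  bounce: vy ← 0.74·19.820 = 14.667
Arc 2: start y=0.000, vy=14.667 → t=2.990, apex=10.964, x_land=70.335, impact vy=-14.667
  bounce: vy ← 0.74·14.667 = 10.854
Arc 3: start y=0.000, vy=10.854 → t=2.213, apex=6.004, x_land=96.490, impact vy=-10.854
  bounce: vy ← 0.74·10.854 = 8.032
Arc 4: start y=0.000, vy=8.032 → t=1.637, apex=3.288, x_land=115.845, impact vy=-8.032
  bounce: vy ← 0.74·8.032 = 5.943
Arc 5: start y=0.000, vy=5.943 → t=1.212, apex=1.800, x_land=130.167, impact vy=-5.943
  bounce: vy ← 0.74·5.943 = 4.398
Arc 6: start y=0.000, vy=4.398 → t=0.897, apex=0.986, x_land=140.766, impact vy=-4.398
  bounce: vy ← 0.74·4.398 = 3.255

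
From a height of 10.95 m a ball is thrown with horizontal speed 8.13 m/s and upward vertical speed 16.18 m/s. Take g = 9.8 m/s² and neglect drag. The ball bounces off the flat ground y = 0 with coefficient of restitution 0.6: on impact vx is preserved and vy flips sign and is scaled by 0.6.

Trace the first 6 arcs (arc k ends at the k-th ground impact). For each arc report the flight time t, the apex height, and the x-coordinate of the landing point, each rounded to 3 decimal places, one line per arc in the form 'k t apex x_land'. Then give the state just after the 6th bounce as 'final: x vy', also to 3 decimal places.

Arc 1: start y=10.950, vy=16.180 → t=3.878, apex=24.307, x_land=31.530, impact vy=-21.827
  bounce: vy ← 0.6·21.827 = 13.096
Arc 2: start y=0.000, vy=13.096 → t=2.673, apex=8.750, x_land=53.259, impact vy=-13.096
  bounce: vy ← 0.6·13.096 = 7.858
Arc 3: start y=0.000, vy=7.858 → t=1.604, apex=3.150, x_land=66.296, impact vy=-7.858
  bounce: vy ← 0.6·7.858 = 4.715
Arc 4: start y=0.000, vy=4.715 → t=0.962, apex=1.134, x_land=74.119, impact vy=-4.715
  bounce: vy ← 0.6·4.715 = 2.829
Arc 5: start y=0.000, vy=2.829 → t=0.577, apex=0.408, x_land=78.812, impact vy=-2.829
  bounce: vy ← 0.6·2.829 = 1.697
Arc 6: start y=0.000, vy=1.697 → t=0.346, apex=0.147, x_land=81.628, impact vy=-1.697
  bounce: vy ← 0.6·1.697 = 1.018

1 3.878 24.307 31.530
2 2.673 8.750 53.259
3 1.604 3.150 66.296
4 0.962 1.134 74.119
5 0.577 0.408 78.812
6 0.346 0.147 81.628
final: 81.628 1.018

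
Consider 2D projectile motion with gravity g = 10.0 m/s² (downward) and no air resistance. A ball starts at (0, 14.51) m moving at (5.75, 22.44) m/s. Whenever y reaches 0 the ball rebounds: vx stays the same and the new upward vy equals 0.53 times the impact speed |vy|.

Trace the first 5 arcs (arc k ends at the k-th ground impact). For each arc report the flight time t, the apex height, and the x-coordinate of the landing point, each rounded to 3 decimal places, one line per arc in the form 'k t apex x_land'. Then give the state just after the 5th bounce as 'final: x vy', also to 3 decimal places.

Arc 1: start y=14.510, vy=22.440 → t=5.061, apex=39.688, x_land=29.103, impact vy=-28.174
  bounce: vy ← 0.53·28.174 = 14.932
Arc 2: start y=0.000, vy=14.932 → t=2.986, apex=11.148, x_land=46.275, impact vy=-14.932
  bounce: vy ← 0.53·14.932 = 7.914
Arc 3: start y=0.000, vy=7.914 → t=1.583, apex=3.132, x_land=55.376, impact vy=-7.914
  bounce: vy ← 0.53·7.914 = 4.194
Arc 4: start y=0.000, vy=4.194 → t=0.839, apex=0.880, x_land=60.199, impact vy=-4.194
  bounce: vy ← 0.53·4.194 = 2.223
Arc 5: start y=0.000, vy=2.223 → t=0.445, apex=0.247, x_land=62.756, impact vy=-2.223
  bounce: vy ← 0.53·2.223 = 1.178

1 5.061 39.688 29.103
2 2.986 11.148 46.275
3 1.583 3.132 55.376
4 0.839 0.880 60.199
5 0.445 0.247 62.756
final: 62.756 1.178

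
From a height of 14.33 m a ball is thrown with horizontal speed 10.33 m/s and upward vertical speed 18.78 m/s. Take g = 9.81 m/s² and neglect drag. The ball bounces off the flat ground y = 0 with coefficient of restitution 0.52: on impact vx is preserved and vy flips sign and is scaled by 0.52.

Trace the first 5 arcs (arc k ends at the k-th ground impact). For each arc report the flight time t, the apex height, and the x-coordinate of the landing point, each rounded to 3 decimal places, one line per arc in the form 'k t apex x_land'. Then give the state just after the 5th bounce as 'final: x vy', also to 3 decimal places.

Arc 1: start y=14.330, vy=18.780 → t=4.481, apex=32.306, x_land=46.286, impact vy=-25.176
  bounce: vy ← 0.52·25.176 = 13.092
Arc 2: start y=0.000, vy=13.092 → t=2.669, apex=8.736, x_land=73.857, impact vy=-13.092
  bounce: vy ← 0.52·13.092 = 6.808
Arc 3: start y=0.000, vy=6.808 → t=1.388, apex=2.362, x_land=88.194, impact vy=-6.808
  bounce: vy ← 0.52·6.808 = 3.540
Arc 4: start y=0.000, vy=3.540 → t=0.722, apex=0.639, x_land=95.650, impact vy=-3.540
  bounce: vy ← 0.52·3.540 = 1.841
Arc 5: start y=0.000, vy=1.841 → t=0.375, apex=0.173, x_land=99.526, impact vy=-1.841
  bounce: vy ← 0.52·1.841 = 0.957

1 4.481 32.306 46.286
2 2.669 8.736 73.857
3 1.388 2.362 88.194
4 0.722 0.639 95.650
5 0.375 0.173 99.526
final: 99.526 0.957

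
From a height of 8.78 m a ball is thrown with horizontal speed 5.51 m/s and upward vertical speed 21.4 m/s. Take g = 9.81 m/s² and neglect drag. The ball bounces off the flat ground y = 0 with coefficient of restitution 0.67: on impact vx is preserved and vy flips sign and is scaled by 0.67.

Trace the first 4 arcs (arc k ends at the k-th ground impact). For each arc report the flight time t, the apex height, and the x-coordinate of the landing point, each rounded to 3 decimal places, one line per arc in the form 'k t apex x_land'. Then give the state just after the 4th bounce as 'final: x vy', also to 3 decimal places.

1 4.740 32.121 26.120
2 3.429 14.419 45.015
3 2.298 6.473 57.674
4 1.539 2.906 66.156
final: 66.156 5.059

Arc 1: start y=8.780, vy=21.400 → t=4.740, apex=32.121, x_land=26.120, impact vy=-25.104
  bounce: vy ← 0.67·25.104 = 16.820
Arc 2: start y=0.000, vy=16.820 → t=3.429, apex=14.419, x_land=45.015, impact vy=-16.820
  bounce: vy ← 0.67·16.820 = 11.269
Arc 3: start y=0.000, vy=11.269 → t=2.298, apex=6.473, x_land=57.674, impact vy=-11.269
  bounce: vy ← 0.67·11.269 = 7.550
Arc 4: start y=0.000, vy=7.550 → t=1.539, apex=2.906, x_land=66.156, impact vy=-7.550
  bounce: vy ← 0.67·7.550 = 5.059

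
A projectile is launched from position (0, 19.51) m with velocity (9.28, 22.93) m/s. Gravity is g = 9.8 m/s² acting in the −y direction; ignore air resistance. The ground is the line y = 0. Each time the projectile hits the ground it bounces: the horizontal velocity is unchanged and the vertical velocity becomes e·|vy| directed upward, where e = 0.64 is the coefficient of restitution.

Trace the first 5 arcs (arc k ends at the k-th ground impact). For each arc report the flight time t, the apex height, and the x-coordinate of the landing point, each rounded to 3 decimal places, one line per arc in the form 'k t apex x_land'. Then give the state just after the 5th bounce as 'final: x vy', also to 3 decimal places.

Arc 1: start y=19.510, vy=22.930 → t=5.415, apex=46.336, x_land=50.250, impact vy=-30.136
  bounce: vy ← 0.64·30.136 = 19.287
Arc 2: start y=0.000, vy=19.287 → t=3.936, apex=18.979, x_land=86.778, impact vy=-19.287
  bounce: vy ← 0.64·19.287 = 12.344
Arc 3: start y=0.000, vy=12.344 → t=2.519, apex=7.774, x_land=110.155, impact vy=-12.344
  bounce: vy ← 0.64·12.344 = 7.900
Arc 4: start y=0.000, vy=7.900 → t=1.612, apex=3.184, x_land=125.117, impact vy=-7.900
  bounce: vy ← 0.64·7.900 = 5.056
Arc 5: start y=0.000, vy=5.056 → t=1.032, apex=1.304, x_land=134.692, impact vy=-5.056
  bounce: vy ← 0.64·5.056 = 3.236

1 5.415 46.336 50.250
2 3.936 18.979 86.778
3 2.519 7.774 110.155
4 1.612 3.184 125.117
5 1.032 1.304 134.692
final: 134.692 3.236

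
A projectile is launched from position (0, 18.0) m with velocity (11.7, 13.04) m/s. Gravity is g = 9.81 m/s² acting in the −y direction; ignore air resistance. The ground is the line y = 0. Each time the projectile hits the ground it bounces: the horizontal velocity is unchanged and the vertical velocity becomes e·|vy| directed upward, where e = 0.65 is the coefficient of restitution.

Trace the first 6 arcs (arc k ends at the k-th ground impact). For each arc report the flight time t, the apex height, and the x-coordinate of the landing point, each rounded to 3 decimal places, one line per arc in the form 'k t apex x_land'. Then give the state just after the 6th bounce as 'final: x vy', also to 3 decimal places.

1 3.661 26.667 42.833
2 3.031 11.267 78.297
3 1.970 4.760 101.349
4 1.281 2.011 116.333
5 0.832 0.850 126.073
6 0.541 0.359 132.403
final: 132.403 1.725

Arc 1: start y=18.000, vy=13.040 → t=3.661, apex=26.667, x_land=42.833, impact vy=-22.874
  bounce: vy ← 0.65·22.874 = 14.868
Arc 2: start y=0.000, vy=14.868 → t=3.031, apex=11.267, x_land=78.297, impact vy=-14.868
  bounce: vy ← 0.65·14.868 = 9.664
Arc 3: start y=0.000, vy=9.664 → t=1.970, apex=4.760, x_land=101.349, impact vy=-9.664
  bounce: vy ← 0.65·9.664 = 6.282
Arc 4: start y=0.000, vy=6.282 → t=1.281, apex=2.011, x_land=116.333, impact vy=-6.282
  bounce: vy ← 0.65·6.282 = 4.083
Arc 5: start y=0.000, vy=4.083 → t=0.832, apex=0.850, x_land=126.073, impact vy=-4.083
  bounce: vy ← 0.65·4.083 = 2.654
Arc 6: start y=0.000, vy=2.654 → t=0.541, apex=0.359, x_land=132.403, impact vy=-2.654
  bounce: vy ← 0.65·2.654 = 1.725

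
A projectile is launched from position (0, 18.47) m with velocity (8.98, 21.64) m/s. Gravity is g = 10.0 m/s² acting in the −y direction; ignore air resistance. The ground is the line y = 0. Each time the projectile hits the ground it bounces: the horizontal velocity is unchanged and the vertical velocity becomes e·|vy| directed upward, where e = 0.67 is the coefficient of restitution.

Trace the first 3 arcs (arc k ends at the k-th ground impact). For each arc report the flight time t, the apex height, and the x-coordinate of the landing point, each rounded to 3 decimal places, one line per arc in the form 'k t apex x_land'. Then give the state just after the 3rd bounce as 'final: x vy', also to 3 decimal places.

1 5.058 41.884 45.423
2 3.878 18.802 80.251
3 2.598 8.440 103.585
final: 103.585 8.705

Arc 1: start y=18.470, vy=21.640 → t=5.058, apex=41.884, x_land=45.423, impact vy=-28.943
  bounce: vy ← 0.67·28.943 = 19.392
Arc 2: start y=0.000, vy=19.392 → t=3.878, apex=18.802, x_land=80.251, impact vy=-19.392
  bounce: vy ← 0.67·19.392 = 12.992
Arc 3: start y=0.000, vy=12.992 → t=2.598, apex=8.440, x_land=103.585, impact vy=-12.992
  bounce: vy ← 0.67·12.992 = 8.705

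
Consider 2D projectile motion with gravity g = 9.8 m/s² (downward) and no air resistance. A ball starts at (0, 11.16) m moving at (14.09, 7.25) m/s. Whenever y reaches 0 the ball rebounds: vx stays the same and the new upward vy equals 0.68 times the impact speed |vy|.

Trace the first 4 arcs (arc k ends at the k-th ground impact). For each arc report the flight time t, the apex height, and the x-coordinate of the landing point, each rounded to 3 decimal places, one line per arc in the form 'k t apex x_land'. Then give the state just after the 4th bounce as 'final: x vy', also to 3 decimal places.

Arc 1: start y=11.160, vy=7.250 → t=2.421, apex=13.842, x_land=34.105, impact vy=-16.471
  bounce: vy ← 0.68·16.471 = 11.200
Arc 2: start y=0.000, vy=11.200 → t=2.286, apex=6.400, x_land=66.312, impact vy=-11.200
  bounce: vy ← 0.68·11.200 = 7.616
Arc 3: start y=0.000, vy=7.616 → t=1.554, apex=2.960, x_land=88.213, impact vy=-7.616
  bounce: vy ← 0.68·7.616 = 5.179
Arc 4: start y=0.000, vy=5.179 → t=1.057, apex=1.368, x_land=103.105, impact vy=-5.179
  bounce: vy ← 0.68·5.179 = 3.522

1 2.421 13.842 34.105
2 2.286 6.400 66.312
3 1.554 2.960 88.213
4 1.057 1.368 103.105
final: 103.105 3.522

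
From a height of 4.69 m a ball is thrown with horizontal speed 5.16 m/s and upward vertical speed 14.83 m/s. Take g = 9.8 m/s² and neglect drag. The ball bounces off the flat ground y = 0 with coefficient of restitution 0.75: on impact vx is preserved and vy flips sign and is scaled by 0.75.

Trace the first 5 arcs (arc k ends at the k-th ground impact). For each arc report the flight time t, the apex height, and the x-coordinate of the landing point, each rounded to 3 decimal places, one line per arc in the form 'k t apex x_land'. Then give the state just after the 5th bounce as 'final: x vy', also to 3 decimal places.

Arc 1: start y=4.690, vy=14.830 → t=3.315, apex=15.911, x_land=17.107, impact vy=-17.659
  bounce: vy ← 0.75·17.659 = 13.245
Arc 2: start y=0.000, vy=13.245 → t=2.703, apex=8.950, x_land=31.054, impact vy=-13.245
  bounce: vy ← 0.75·13.245 = 9.933
Arc 3: start y=0.000, vy=9.933 → t=2.027, apex=5.034, x_land=41.514, impact vy=-9.933
  bounce: vy ← 0.75·9.933 = 7.450
Arc 4: start y=0.000, vy=7.450 → t=1.520, apex=2.832, x_land=49.360, impact vy=-7.450
  bounce: vy ← 0.75·7.450 = 5.588
Arc 5: start y=0.000, vy=5.588 → t=1.140, apex=1.593, x_land=55.244, impact vy=-5.588
  bounce: vy ← 0.75·5.588 = 4.191

1 3.315 15.911 17.107
2 2.703 8.950 31.054
3 2.027 5.034 41.514
4 1.520 2.832 49.360
5 1.140 1.593 55.244
final: 55.244 4.191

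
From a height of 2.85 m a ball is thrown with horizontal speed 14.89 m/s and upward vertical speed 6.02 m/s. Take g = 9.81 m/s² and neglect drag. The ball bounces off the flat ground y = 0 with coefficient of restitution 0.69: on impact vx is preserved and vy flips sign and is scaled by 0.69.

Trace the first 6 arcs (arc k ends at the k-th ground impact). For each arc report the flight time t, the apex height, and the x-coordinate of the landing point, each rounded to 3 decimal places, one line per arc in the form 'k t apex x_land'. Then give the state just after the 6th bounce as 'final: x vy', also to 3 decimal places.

Arc 1: start y=2.850, vy=6.020 → t=1.592, apex=4.697, x_land=23.708, impact vy=-9.600
  bounce: vy ← 0.69·9.600 = 6.624
Arc 2: start y=0.000, vy=6.624 → t=1.350, apex=2.236, x_land=43.816, impact vy=-6.624
  bounce: vy ← 0.69·6.624 = 4.570
Arc 3: start y=0.000, vy=4.570 → t=0.932, apex=1.065, x_land=57.691, impact vy=-4.570
  bounce: vy ← 0.69·4.570 = 3.154
Arc 4: start y=0.000, vy=3.154 → t=0.643, apex=0.507, x_land=67.264, impact vy=-3.154
  bounce: vy ← 0.69·3.154 = 2.176
Arc 5: start y=0.000, vy=2.176 → t=0.444, apex=0.241, x_land=73.870, impact vy=-2.176
  bounce: vy ← 0.69·2.176 = 1.501
Arc 6: start y=0.000, vy=1.501 → t=0.306, apex=0.115, x_land=78.428, impact vy=-1.501
  bounce: vy ← 0.69·1.501 = 1.036

1 1.592 4.697 23.708
2 1.350 2.236 43.816
3 0.932 1.065 57.691
4 0.643 0.507 67.264
5 0.444 0.241 73.870
6 0.306 0.115 78.428
final: 78.428 1.036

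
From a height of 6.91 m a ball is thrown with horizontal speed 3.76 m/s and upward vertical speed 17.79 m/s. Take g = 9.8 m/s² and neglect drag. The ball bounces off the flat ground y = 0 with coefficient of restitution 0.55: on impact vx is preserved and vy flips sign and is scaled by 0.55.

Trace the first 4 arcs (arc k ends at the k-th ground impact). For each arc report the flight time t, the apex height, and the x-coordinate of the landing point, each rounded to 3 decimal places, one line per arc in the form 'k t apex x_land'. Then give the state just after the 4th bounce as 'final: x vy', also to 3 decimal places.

1 3.985 23.057 14.982
2 2.386 6.975 23.954
3 1.312 2.110 28.888
4 0.722 0.638 31.602
final: 31.602 1.945

Arc 1: start y=6.910, vy=17.790 → t=3.985, apex=23.057, x_land=14.982, impact vy=-21.258
  bounce: vy ← 0.55·21.258 = 11.692
Arc 2: start y=0.000, vy=11.692 → t=2.386, apex=6.975, x_land=23.954, impact vy=-11.692
  bounce: vy ← 0.55·11.692 = 6.431
Arc 3: start y=0.000, vy=6.431 → t=1.312, apex=2.110, x_land=28.888, impact vy=-6.431
  bounce: vy ← 0.55·6.431 = 3.537
Arc 4: start y=0.000, vy=3.537 → t=0.722, apex=0.638, x_land=31.602, impact vy=-3.537
  bounce: vy ← 0.55·3.537 = 1.945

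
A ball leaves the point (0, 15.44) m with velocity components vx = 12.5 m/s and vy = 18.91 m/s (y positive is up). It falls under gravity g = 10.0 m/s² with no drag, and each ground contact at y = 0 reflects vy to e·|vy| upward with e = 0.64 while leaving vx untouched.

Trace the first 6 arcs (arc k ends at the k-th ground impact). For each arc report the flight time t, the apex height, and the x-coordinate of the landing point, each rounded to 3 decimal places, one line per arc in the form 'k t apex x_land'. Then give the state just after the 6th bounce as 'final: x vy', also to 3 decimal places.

Arc 1: start y=15.440, vy=18.910 → t=4.472, apex=33.319, x_land=55.906, impact vy=-25.814
  bounce: vy ← 0.64·25.814 = 16.521
Arc 2: start y=0.000, vy=16.521 → t=3.304, apex=13.648, x_land=97.209, impact vy=-16.521
  bounce: vy ← 0.64·16.521 = 10.574
Arc 3: start y=0.000, vy=10.574 → t=2.115, apex=5.590, x_land=123.643, impact vy=-10.574
  bounce: vy ← 0.64·10.574 = 6.767
Arc 4: start y=0.000, vy=6.767 → t=1.353, apex=2.290, x_land=140.561, impact vy=-6.767
  bounce: vy ← 0.64·6.767 = 4.331
Arc 5: start y=0.000, vy=4.331 → t=0.866, apex=0.938, x_land=151.388, impact vy=-4.331
  bounce: vy ← 0.64·4.331 = 2.772
Arc 6: start y=0.000, vy=2.772 → t=0.554, apex=0.384, x_land=158.318, impact vy=-2.772
  bounce: vy ← 0.64·2.772 = 1.774

1 4.472 33.319 55.906
2 3.304 13.648 97.209
3 2.115 5.590 123.643
4 1.353 2.290 140.561
5 0.866 0.938 151.388
6 0.554 0.384 158.318
final: 158.318 1.774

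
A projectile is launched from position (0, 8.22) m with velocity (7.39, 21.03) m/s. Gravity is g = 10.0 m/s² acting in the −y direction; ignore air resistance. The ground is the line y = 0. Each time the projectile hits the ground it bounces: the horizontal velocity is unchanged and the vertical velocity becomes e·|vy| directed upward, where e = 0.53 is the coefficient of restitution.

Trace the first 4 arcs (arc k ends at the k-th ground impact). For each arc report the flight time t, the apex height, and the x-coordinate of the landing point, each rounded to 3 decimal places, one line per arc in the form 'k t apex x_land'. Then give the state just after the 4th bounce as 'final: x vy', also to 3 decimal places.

Arc 1: start y=8.220, vy=21.030 → t=4.566, apex=30.333, x_land=33.743, impact vy=-24.630
  bounce: vy ← 0.53·24.630 = 13.054
Arc 2: start y=0.000, vy=13.054 → t=2.611, apex=8.521, x_land=53.037, impact vy=-13.054
  bounce: vy ← 0.53·13.054 = 6.919
Arc 3: start y=0.000, vy=6.919 → t=1.384, apex=2.393, x_land=63.263, impact vy=-6.919
  bounce: vy ← 0.53·6.919 = 3.667
Arc 4: start y=0.000, vy=3.667 → t=0.733, apex=0.672, x_land=68.683, impact vy=-3.667
  bounce: vy ← 0.53·3.667 = 1.943

1 4.566 30.333 33.743
2 2.611 8.521 53.037
3 1.384 2.393 63.263
4 0.733 0.672 68.683
final: 68.683 1.943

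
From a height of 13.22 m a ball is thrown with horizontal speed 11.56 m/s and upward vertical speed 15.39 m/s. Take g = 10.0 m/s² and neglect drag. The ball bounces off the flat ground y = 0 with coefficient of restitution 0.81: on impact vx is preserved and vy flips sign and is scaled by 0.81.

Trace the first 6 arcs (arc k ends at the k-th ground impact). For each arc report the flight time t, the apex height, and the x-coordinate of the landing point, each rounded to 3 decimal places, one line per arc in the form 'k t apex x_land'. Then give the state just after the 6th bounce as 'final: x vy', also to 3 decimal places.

Arc 1: start y=13.220, vy=15.390 → t=3.778, apex=25.063, x_land=43.672, impact vy=-22.389
  bounce: vy ← 0.81·22.389 = 18.135
Arc 2: start y=0.000, vy=18.135 → t=3.627, apex=16.444, x_land=85.600, impact vy=-18.135
  bounce: vy ← 0.81·18.135 = 14.689
Arc 3: start y=0.000, vy=14.689 → t=2.938, apex=10.789, x_land=119.561, impact vy=-14.689
  bounce: vy ← 0.81·14.689 = 11.898
Arc 4: start y=0.000, vy=11.898 → t=2.380, apex=7.078, x_land=147.070, impact vy=-11.898
  bounce: vy ← 0.81·11.898 = 9.638
Arc 5: start y=0.000, vy=9.638 → t=1.928, apex=4.644, x_land=169.352, impact vy=-9.638
  bounce: vy ← 0.81·9.638 = 7.806
Arc 6: start y=0.000, vy=7.806 → t=1.561, apex=3.047, x_land=187.401, impact vy=-7.806
  bounce: vy ← 0.81·7.806 = 6.323

1 3.778 25.063 43.672
2 3.627 16.444 85.600
3 2.938 10.789 119.561
4 2.380 7.078 147.070
5 1.928 4.644 169.352
6 1.561 3.047 187.401
final: 187.401 6.323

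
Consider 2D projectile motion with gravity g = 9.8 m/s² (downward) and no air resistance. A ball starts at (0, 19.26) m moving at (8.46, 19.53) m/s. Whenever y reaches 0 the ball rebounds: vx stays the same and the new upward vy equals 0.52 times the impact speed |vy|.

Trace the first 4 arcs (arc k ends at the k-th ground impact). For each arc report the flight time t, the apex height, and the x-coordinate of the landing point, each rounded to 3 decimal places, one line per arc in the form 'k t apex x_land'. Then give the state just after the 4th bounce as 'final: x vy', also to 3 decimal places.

1 4.804 38.720 40.641
2 2.924 10.470 65.374
3 1.520 2.831 78.235
4 0.791 0.766 84.923
final: 84.923 2.014

Arc 1: start y=19.260, vy=19.530 → t=4.804, apex=38.720, x_land=40.641, impact vy=-27.548
  bounce: vy ← 0.52·27.548 = 14.325
Arc 2: start y=0.000, vy=14.325 → t=2.924, apex=10.470, x_land=65.374, impact vy=-14.325
  bounce: vy ← 0.52·14.325 = 7.449
Arc 3: start y=0.000, vy=7.449 → t=1.520, apex=2.831, x_land=78.235, impact vy=-7.449
  bounce: vy ← 0.52·7.449 = 3.874
Arc 4: start y=0.000, vy=3.874 → t=0.791, apex=0.766, x_land=84.923, impact vy=-3.874
  bounce: vy ← 0.52·3.874 = 2.014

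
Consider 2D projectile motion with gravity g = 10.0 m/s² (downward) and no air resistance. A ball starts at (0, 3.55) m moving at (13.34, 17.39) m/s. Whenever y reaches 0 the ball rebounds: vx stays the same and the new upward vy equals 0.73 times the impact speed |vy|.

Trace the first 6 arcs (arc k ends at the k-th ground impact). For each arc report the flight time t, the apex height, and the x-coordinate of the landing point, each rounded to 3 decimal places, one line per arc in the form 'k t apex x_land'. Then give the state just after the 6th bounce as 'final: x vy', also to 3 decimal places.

1 3.671 18.671 48.976
2 2.821 9.950 86.612
3 2.060 5.302 114.087
4 1.503 2.826 134.143
5 1.098 1.506 148.784
6 0.801 0.802 159.472
final: 159.472 2.924

Arc 1: start y=3.550, vy=17.390 → t=3.671, apex=18.671, x_land=48.976, impact vy=-19.324
  bounce: vy ← 0.73·19.324 = 14.106
Arc 2: start y=0.000, vy=14.106 → t=2.821, apex=9.950, x_land=86.612, impact vy=-14.106
  bounce: vy ← 0.73·14.106 = 10.298
Arc 3: start y=0.000, vy=10.298 → t=2.060, apex=5.302, x_land=114.087, impact vy=-10.298
  bounce: vy ← 0.73·10.298 = 7.517
Arc 4: start y=0.000, vy=7.517 → t=1.503, apex=2.826, x_land=134.143, impact vy=-7.517
  bounce: vy ← 0.73·7.517 = 5.488
Arc 5: start y=0.000, vy=5.488 → t=1.098, apex=1.506, x_land=148.784, impact vy=-5.488
  bounce: vy ← 0.73·5.488 = 4.006
Arc 6: start y=0.000, vy=4.006 → t=0.801, apex=0.802, x_land=159.472, impact vy=-4.006
  bounce: vy ← 0.73·4.006 = 2.924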